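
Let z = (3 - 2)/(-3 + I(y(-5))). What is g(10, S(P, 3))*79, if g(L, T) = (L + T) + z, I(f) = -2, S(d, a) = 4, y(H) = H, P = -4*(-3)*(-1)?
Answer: 5451/5 ≈ 1090.2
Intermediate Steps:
P = -12 (P = 12*(-1) = -12)
z = -⅕ (z = (3 - 2)/(-3 - 2) = 1/(-5) = 1*(-⅕) = -⅕ ≈ -0.20000)
g(L, T) = -⅕ + L + T (g(L, T) = (L + T) - ⅕ = -⅕ + L + T)
g(10, S(P, 3))*79 = (-⅕ + 10 + 4)*79 = (69/5)*79 = 5451/5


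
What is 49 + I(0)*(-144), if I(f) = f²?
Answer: 49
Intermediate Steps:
49 + I(0)*(-144) = 49 + 0²*(-144) = 49 + 0*(-144) = 49 + 0 = 49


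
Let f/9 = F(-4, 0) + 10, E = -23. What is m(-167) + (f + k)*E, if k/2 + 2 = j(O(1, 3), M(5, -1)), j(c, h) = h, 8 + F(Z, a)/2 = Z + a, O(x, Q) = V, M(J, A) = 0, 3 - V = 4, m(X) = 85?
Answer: 3075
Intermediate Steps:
V = -1 (V = 3 - 1*4 = 3 - 4 = -1)
O(x, Q) = -1
F(Z, a) = -16 + 2*Z + 2*a (F(Z, a) = -16 + 2*(Z + a) = -16 + (2*Z + 2*a) = -16 + 2*Z + 2*a)
f = -126 (f = 9*((-16 + 2*(-4) + 2*0) + 10) = 9*((-16 - 8 + 0) + 10) = 9*(-24 + 10) = 9*(-14) = -126)
k = -4 (k = -4 + 2*0 = -4 + 0 = -4)
m(-167) + (f + k)*E = 85 + (-126 - 4)*(-23) = 85 - 130*(-23) = 85 + 2990 = 3075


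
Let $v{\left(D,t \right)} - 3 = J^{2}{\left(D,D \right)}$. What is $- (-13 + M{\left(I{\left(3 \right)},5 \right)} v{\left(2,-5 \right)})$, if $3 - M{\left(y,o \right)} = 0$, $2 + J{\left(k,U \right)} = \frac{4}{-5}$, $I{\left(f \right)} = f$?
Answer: $- \frac{488}{25} \approx -19.52$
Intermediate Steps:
$J{\left(k,U \right)} = - \frac{14}{5}$ ($J{\left(k,U \right)} = -2 + \frac{4}{-5} = -2 + 4 \left(- \frac{1}{5}\right) = -2 - \frac{4}{5} = - \frac{14}{5}$)
$M{\left(y,o \right)} = 3$ ($M{\left(y,o \right)} = 3 - 0 = 3 + 0 = 3$)
$v{\left(D,t \right)} = \frac{271}{25}$ ($v{\left(D,t \right)} = 3 + \left(- \frac{14}{5}\right)^{2} = 3 + \frac{196}{25} = \frac{271}{25}$)
$- (-13 + M{\left(I{\left(3 \right)},5 \right)} v{\left(2,-5 \right)}) = - (-13 + 3 \cdot \frac{271}{25}) = - (-13 + \frac{813}{25}) = \left(-1\right) \frac{488}{25} = - \frac{488}{25}$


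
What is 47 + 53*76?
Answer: 4075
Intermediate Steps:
47 + 53*76 = 47 + 4028 = 4075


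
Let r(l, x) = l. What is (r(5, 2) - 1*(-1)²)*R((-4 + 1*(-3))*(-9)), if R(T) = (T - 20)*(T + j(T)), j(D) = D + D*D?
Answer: 704340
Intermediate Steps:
j(D) = D + D²
R(T) = (-20 + T)*(T + T*(1 + T)) (R(T) = (T - 20)*(T + T*(1 + T)) = (-20 + T)*(T + T*(1 + T)))
(r(5, 2) - 1*(-1)²)*R((-4 + 1*(-3))*(-9)) = (5 - 1*(-1)²)*(((-4 + 1*(-3))*(-9))*(-40 + ((-4 + 1*(-3))*(-9))² - 18*(-4 + 1*(-3))*(-9))) = (5 - 1*1)*(((-4 - 3)*(-9))*(-40 + ((-4 - 3)*(-9))² - 18*(-4 - 3)*(-9))) = (5 - 1)*((-7*(-9))*(-40 + (-7*(-9))² - (-126)*(-9))) = 4*(63*(-40 + 63² - 18*63)) = 4*(63*(-40 + 3969 - 1134)) = 4*(63*2795) = 4*176085 = 704340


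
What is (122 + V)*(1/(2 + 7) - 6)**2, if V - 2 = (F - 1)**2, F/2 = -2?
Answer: 418541/81 ≈ 5167.2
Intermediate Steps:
F = -4 (F = 2*(-2) = -4)
V = 27 (V = 2 + (-4 - 1)**2 = 2 + (-5)**2 = 2 + 25 = 27)
(122 + V)*(1/(2 + 7) - 6)**2 = (122 + 27)*(1/(2 + 7) - 6)**2 = 149*(1/9 - 6)**2 = 149*(-53/9)**2 = 149*(2809/81) = 418541/81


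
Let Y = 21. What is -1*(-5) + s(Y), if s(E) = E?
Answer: 26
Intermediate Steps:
-1*(-5) + s(Y) = -1*(-5) + 21 = 5 + 21 = 26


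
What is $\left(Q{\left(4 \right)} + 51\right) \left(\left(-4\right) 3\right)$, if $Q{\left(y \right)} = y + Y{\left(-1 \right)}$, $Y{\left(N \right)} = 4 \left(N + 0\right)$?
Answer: $-612$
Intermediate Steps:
$Y{\left(N \right)} = 4 N$
$Q{\left(y \right)} = -4 + y$ ($Q{\left(y \right)} = y + 4 \left(-1\right) = y - 4 = -4 + y$)
$\left(Q{\left(4 \right)} + 51\right) \left(\left(-4\right) 3\right) = \left(\left(-4 + 4\right) + 51\right) \left(\left(-4\right) 3\right) = \left(0 + 51\right) \left(-12\right) = 51 \left(-12\right) = -612$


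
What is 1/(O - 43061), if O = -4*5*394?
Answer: -1/50941 ≈ -1.9631e-5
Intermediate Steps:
O = -7880 (O = -20*394 = -7880)
1/(O - 43061) = 1/(-7880 - 43061) = 1/(-50941) = -1/50941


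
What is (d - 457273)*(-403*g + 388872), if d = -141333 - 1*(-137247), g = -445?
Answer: -262147413313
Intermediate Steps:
d = -4086 (d = -141333 + 137247 = -4086)
(d - 457273)*(-403*g + 388872) = (-4086 - 457273)*(-403*(-445) + 388872) = -461359*(179335 + 388872) = -461359*568207 = -262147413313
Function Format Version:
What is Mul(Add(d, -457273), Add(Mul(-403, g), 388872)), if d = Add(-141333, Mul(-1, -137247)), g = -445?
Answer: -262147413313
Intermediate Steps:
d = -4086 (d = Add(-141333, 137247) = -4086)
Mul(Add(d, -457273), Add(Mul(-403, g), 388872)) = Mul(Add(-4086, -457273), Add(Mul(-403, -445), 388872)) = Mul(-461359, Add(179335, 388872)) = Mul(-461359, 568207) = -262147413313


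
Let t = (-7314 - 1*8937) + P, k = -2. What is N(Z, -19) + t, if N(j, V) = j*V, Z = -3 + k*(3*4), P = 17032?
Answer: 1294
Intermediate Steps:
Z = -27 (Z = -3 - 6*4 = -3 - 2*12 = -3 - 24 = -27)
N(j, V) = V*j
t = 781 (t = (-7314 - 1*8937) + 17032 = (-7314 - 8937) + 17032 = -16251 + 17032 = 781)
N(Z, -19) + t = -19*(-27) + 781 = 513 + 781 = 1294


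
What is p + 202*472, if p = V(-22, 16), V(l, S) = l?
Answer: 95322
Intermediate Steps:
p = -22
p + 202*472 = -22 + 202*472 = -22 + 95344 = 95322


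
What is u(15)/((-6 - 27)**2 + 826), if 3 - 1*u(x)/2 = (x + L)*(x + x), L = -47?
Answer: 1926/1915 ≈ 1.0057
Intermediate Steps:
u(x) = 6 - 4*x*(-47 + x) (u(x) = 6 - 2*(x - 47)*(x + x) = 6 - 2*(-47 + x)*2*x = 6 - 4*x*(-47 + x))
u(15)/((-6 - 27)**2 + 826) = (6 - 4*15**2 + 188*15)/((-6 - 27)**2 + 826) = (6 - 4*225 + 2820)/((-33)**2 + 826) = (6 - 900 + 2820)/(1089 + 826) = 1926/1915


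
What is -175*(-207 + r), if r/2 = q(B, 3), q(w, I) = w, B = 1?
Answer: 35875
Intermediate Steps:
r = 2 (r = 2*1 = 2)
-175*(-207 + r) = -175*(-207 + 2) = -175*(-205) = 35875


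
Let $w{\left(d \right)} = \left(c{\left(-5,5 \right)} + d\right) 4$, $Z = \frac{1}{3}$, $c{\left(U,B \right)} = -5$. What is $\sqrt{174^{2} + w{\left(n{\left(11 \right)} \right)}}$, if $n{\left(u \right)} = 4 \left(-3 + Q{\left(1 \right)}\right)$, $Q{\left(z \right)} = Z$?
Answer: $\frac{4 \sqrt{16995}}{3} \approx 173.82$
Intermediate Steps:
$Z = \frac{1}{3} \approx 0.33333$
$Q{\left(z \right)} = \frac{1}{3}$
$n{\left(u \right)} = - \frac{32}{3}$ ($n{\left(u \right)} = 4 \left(-3 + \frac{1}{3}\right) = 4 \left(- \frac{8}{3}\right) = - \frac{32}{3}$)
$w{\left(d \right)} = -20 + 4 d$ ($w{\left(d \right)} = \left(-5 + d\right) 4 = -20 + 4 d$)
$\sqrt{174^{2} + w{\left(n{\left(11 \right)} \right)}} = \sqrt{174^{2} + \left(-20 + 4 \left(- \frac{32}{3}\right)\right)} = \sqrt{30276 - \frac{188}{3}} = \sqrt{\frac{90640}{3}} = \frac{4 \sqrt{16995}}{3}$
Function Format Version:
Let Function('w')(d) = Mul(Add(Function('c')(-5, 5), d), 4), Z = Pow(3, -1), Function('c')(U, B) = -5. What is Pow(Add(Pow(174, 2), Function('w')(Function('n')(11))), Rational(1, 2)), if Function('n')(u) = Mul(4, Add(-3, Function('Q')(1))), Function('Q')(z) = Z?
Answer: Mul(Rational(4, 3), Pow(16995, Rational(1, 2))) ≈ 173.82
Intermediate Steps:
Z = Rational(1, 3) ≈ 0.33333
Function('Q')(z) = Rational(1, 3)
Function('n')(u) = Rational(-32, 3) (Function('n')(u) = Mul(4, Add(-3, Rational(1, 3))) = Mul(4, Rational(-8, 3)) = Rational(-32, 3))
Function('w')(d) = Add(-20, Mul(4, d)) (Function('w')(d) = Mul(Add(-5, d), 4) = Add(-20, Mul(4, d)))
Pow(Add(Pow(174, 2), Function('w')(Function('n')(11))), Rational(1, 2)) = Pow(Add(Pow(174, 2), Add(-20, Mul(4, Rational(-32, 3)))), Rational(1, 2)) = Pow(Add(30276, Add(-20, Rational(-128, 3))), Rational(1, 2)) = Pow(Add(30276, Rational(-188, 3)), Rational(1, 2)) = Pow(Rational(90640, 3), Rational(1, 2)) = Mul(Rational(4, 3), Pow(16995, Rational(1, 2)))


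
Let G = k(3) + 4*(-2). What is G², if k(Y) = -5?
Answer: 169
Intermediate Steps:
G = -13 (G = -5 + 4*(-2) = -5 - 8 = -13)
G² = (-13)² = 169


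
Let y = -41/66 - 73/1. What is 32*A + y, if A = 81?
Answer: 166213/66 ≈ 2518.4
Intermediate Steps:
y = -4859/66 (y = -41*1/66 - 73*1 = -41/66 - 73 = -4859/66 ≈ -73.621)
32*A + y = 32*81 - 4859/66 = 2592 - 4859/66 = 166213/66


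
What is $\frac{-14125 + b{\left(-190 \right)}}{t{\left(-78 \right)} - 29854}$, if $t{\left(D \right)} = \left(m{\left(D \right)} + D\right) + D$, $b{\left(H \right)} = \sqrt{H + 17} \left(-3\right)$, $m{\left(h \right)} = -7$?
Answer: $\frac{14125}{30017} + \frac{3 i \sqrt{173}}{30017} \approx 0.47057 + 0.0013146 i$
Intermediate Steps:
$b{\left(H \right)} = - 3 \sqrt{17 + H}$ ($b{\left(H \right)} = \sqrt{17 + H} \left(-3\right) = - 3 \sqrt{17 + H}$)
$t{\left(D \right)} = -7 + 2 D$ ($t{\left(D \right)} = \left(-7 + D\right) + D = -7 + 2 D$)
$\frac{-14125 + b{\left(-190 \right)}}{t{\left(-78 \right)} - 29854} = \frac{-14125 - 3 \sqrt{17 - 190}}{\left(-7 + 2 \left(-78\right)\right) - 29854} = \frac{-14125 - 3 \sqrt{-173}}{\left(-7 - 156\right) - 29854} = \frac{-14125 - 3 i \sqrt{173}}{-163 - 29854} = \frac{-14125 - 3 i \sqrt{173}}{-30017} = \left(-14125 - 3 i \sqrt{173}\right) \left(- \frac{1}{30017}\right) = \frac{14125}{30017} + \frac{3 i \sqrt{173}}{30017}$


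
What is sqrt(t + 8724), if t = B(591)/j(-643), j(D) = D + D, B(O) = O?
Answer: 3*sqrt(1602995142)/1286 ≈ 93.400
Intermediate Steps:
j(D) = 2*D
t = -591/1286 (t = 591/((2*(-643))) = 591/(-1286) = 591*(-1/1286) = -591/1286 ≈ -0.45956)
sqrt(t + 8724) = sqrt(-591/1286 + 8724) = sqrt(11218473/1286) = 3*sqrt(1602995142)/1286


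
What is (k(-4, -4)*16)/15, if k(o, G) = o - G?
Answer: 0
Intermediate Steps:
(k(-4, -4)*16)/15 = ((-4 - 1*(-4))*16)/15 = ((-4 + 4)*16)*(1/15) = (0*16)*(1/15) = 0*(1/15) = 0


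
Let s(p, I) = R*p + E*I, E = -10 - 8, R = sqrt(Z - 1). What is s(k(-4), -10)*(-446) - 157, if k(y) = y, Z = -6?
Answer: -80437 + 1784*I*sqrt(7) ≈ -80437.0 + 4720.0*I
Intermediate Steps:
R = I*sqrt(7) (R = sqrt(-6 - 1) = sqrt(-7) = I*sqrt(7) ≈ 2.6458*I)
E = -18
s(p, I) = -18*I + I*p*sqrt(7) (s(p, I) = (I*sqrt(7))*p - 18*I = I*p*sqrt(7) - 18*I = -18*I + I*p*sqrt(7))
s(k(-4), -10)*(-446) - 157 = (-18*(-10) + I*(-4)*sqrt(7))*(-446) - 157 = (180 - 4*I*sqrt(7))*(-446) - 157 = (-80280 + 1784*I*sqrt(7)) - 157 = -80437 + 1784*I*sqrt(7)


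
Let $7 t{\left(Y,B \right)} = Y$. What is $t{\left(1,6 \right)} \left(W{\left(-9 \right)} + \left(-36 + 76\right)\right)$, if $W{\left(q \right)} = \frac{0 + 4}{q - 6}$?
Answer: $\frac{596}{105} \approx 5.6762$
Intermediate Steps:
$W{\left(q \right)} = \frac{4}{-6 + q}$
$t{\left(Y,B \right)} = \frac{Y}{7}$
$t{\left(1,6 \right)} \left(W{\left(-9 \right)} + \left(-36 + 76\right)\right) = \frac{1}{7} \cdot 1 \left(\frac{4}{-6 - 9} + \left(-36 + 76\right)\right) = \frac{\frac{4}{-15} + 40}{7} = \frac{4 \left(- \frac{1}{15}\right) + 40}{7} = \frac{- \frac{4}{15} + 40}{7} = \frac{1}{7} \cdot \frac{596}{15} = \frac{596}{105}$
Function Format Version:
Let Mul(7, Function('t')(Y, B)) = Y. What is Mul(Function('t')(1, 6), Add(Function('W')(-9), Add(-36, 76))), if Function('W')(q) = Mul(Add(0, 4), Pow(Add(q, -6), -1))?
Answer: Rational(596, 105) ≈ 5.6762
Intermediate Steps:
Function('W')(q) = Mul(4, Pow(Add(-6, q), -1))
Function('t')(Y, B) = Mul(Rational(1, 7), Y)
Mul(Function('t')(1, 6), Add(Function('W')(-9), Add(-36, 76))) = Mul(Mul(Rational(1, 7), 1), Add(Mul(4, Pow(Add(-6, -9), -1)), Add(-36, 76))) = Mul(Rational(1, 7), Add(Mul(4, Pow(-15, -1)), 40)) = Mul(Rational(1, 7), Add(Mul(4, Rational(-1, 15)), 40)) = Mul(Rational(1, 7), Add(Rational(-4, 15), 40)) = Mul(Rational(1, 7), Rational(596, 15)) = Rational(596, 105)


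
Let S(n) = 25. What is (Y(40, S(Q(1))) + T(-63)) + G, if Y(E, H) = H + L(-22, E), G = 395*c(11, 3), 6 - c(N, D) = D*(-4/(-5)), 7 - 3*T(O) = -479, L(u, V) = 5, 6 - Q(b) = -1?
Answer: 1614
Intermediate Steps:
Q(b) = 7 (Q(b) = 6 - 1*(-1) = 6 + 1 = 7)
T(O) = 162 (T(O) = 7/3 - 1/3*(-479) = 7/3 + 479/3 = 162)
c(N, D) = 6 - 4*D/5 (c(N, D) = 6 - D*(-4/(-5)) = 6 - D*(-4*(-1/5)) = 6 - D*4/5 = 6 - 4*D/5)
G = 1422 (G = 395*(6 - 4/5*3) = 395*(6 - 12/5) = 395*(18/5) = 1422)
Y(E, H) = 5 + H (Y(E, H) = H + 5 = 5 + H)
(Y(40, S(Q(1))) + T(-63)) + G = ((5 + 25) + 162) + 1422 = (30 + 162) + 1422 = 192 + 1422 = 1614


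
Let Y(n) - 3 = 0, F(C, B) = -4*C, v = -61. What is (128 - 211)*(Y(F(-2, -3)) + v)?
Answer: 4814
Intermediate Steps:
Y(n) = 3 (Y(n) = 3 + 0 = 3)
(128 - 211)*(Y(F(-2, -3)) + v) = (128 - 211)*(3 - 61) = -83*(-58) = 4814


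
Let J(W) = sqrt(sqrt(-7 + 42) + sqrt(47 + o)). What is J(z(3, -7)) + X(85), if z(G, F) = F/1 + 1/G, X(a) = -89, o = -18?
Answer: -89 + sqrt(sqrt(29) + sqrt(35)) ≈ -85.638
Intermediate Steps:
z(G, F) = F + 1/G (z(G, F) = F*1 + 1/G = F + 1/G)
J(W) = sqrt(sqrt(29) + sqrt(35)) (J(W) = sqrt(sqrt(-7 + 42) + sqrt(47 - 18)) = sqrt(sqrt(35) + sqrt(29)) = sqrt(sqrt(29) + sqrt(35)))
J(z(3, -7)) + X(85) = sqrt(sqrt(29) + sqrt(35)) - 89 = -89 + sqrt(sqrt(29) + sqrt(35))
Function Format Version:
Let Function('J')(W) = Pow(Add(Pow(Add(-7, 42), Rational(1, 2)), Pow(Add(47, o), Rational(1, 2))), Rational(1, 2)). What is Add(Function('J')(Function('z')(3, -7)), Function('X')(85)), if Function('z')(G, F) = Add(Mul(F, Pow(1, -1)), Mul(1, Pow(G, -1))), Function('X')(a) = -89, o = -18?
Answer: Add(-89, Pow(Add(Pow(29, Rational(1, 2)), Pow(35, Rational(1, 2))), Rational(1, 2))) ≈ -85.638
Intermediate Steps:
Function('z')(G, F) = Add(F, Pow(G, -1)) (Function('z')(G, F) = Add(Mul(F, 1), Pow(G, -1)) = Add(F, Pow(G, -1)))
Function('J')(W) = Pow(Add(Pow(29, Rational(1, 2)), Pow(35, Rational(1, 2))), Rational(1, 2)) (Function('J')(W) = Pow(Add(Pow(Add(-7, 42), Rational(1, 2)), Pow(Add(47, -18), Rational(1, 2))), Rational(1, 2)) = Pow(Add(Pow(35, Rational(1, 2)), Pow(29, Rational(1, 2))), Rational(1, 2)) = Pow(Add(Pow(29, Rational(1, 2)), Pow(35, Rational(1, 2))), Rational(1, 2)))
Add(Function('J')(Function('z')(3, -7)), Function('X')(85)) = Add(Pow(Add(Pow(29, Rational(1, 2)), Pow(35, Rational(1, 2))), Rational(1, 2)), -89) = Add(-89, Pow(Add(Pow(29, Rational(1, 2)), Pow(35, Rational(1, 2))), Rational(1, 2)))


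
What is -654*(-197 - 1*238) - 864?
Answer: 283626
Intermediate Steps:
-654*(-197 - 1*238) - 864 = -654*(-197 - 238) - 864 = -654*(-435) - 864 = 284490 - 864 = 283626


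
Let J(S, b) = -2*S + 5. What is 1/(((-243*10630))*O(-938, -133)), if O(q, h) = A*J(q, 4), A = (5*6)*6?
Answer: -1/874582612200 ≈ -1.1434e-12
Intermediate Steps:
A = 180 (A = 30*6 = 180)
J(S, b) = 5 - 2*S
O(q, h) = 900 - 360*q (O(q, h) = 180*(5 - 2*q) = 900 - 360*q)
1/(((-243*10630))*O(-938, -133)) = 1/(((-243*10630))*(900 - 360*(-938))) = 1/((-2583090)*(900 + 337680)) = -1/2583090/338580 = -1/2583090*1/338580 = -1/874582612200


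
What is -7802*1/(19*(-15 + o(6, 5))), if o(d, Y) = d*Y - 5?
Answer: -3901/95 ≈ -41.063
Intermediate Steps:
o(d, Y) = -5 + Y*d (o(d, Y) = Y*d - 5 = -5 + Y*d)
-7802*1/(19*(-15 + o(6, 5))) = -7802*1/(19*(-15 + (-5 + 5*6))) = -7802*1/(19*(-15 + (-5 + 30))) = -7802*1/(19*(-15 + 25)) = -7802/(10*19) = -7802/190 = -7802*1/190 = -3901/95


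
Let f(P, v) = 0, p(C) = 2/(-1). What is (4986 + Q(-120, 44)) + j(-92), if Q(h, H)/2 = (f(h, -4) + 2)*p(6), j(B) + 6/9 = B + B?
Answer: 14380/3 ≈ 4793.3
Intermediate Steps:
p(C) = -2 (p(C) = 2*(-1) = -2)
j(B) = -⅔ + 2*B (j(B) = -⅔ + (B + B) = -⅔ + 2*B)
Q(h, H) = -8 (Q(h, H) = 2*((0 + 2)*(-2)) = 2*(2*(-2)) = 2*(-4) = -8)
(4986 + Q(-120, 44)) + j(-92) = (4986 - 8) + (-⅔ + 2*(-92)) = 4978 + (-⅔ - 184) = 4978 - 554/3 = 14380/3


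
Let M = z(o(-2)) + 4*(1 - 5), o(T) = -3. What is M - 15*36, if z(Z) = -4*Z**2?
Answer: -592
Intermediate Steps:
M = -52 (M = -4*(-3)**2 + 4*(1 - 5) = -4*9 + 4*(-4) = -36 - 16 = -52)
M - 15*36 = -52 - 15*36 = -52 - 540 = -592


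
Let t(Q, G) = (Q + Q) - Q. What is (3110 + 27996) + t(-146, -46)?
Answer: 30960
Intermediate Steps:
t(Q, G) = Q (t(Q, G) = 2*Q - Q = Q)
(3110 + 27996) + t(-146, -46) = (3110 + 27996) - 146 = 31106 - 146 = 30960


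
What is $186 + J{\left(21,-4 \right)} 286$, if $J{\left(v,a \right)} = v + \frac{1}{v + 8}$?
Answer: $\frac{179854}{29} \approx 6201.9$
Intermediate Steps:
$J{\left(v,a \right)} = v + \frac{1}{8 + v}$
$186 + J{\left(21,-4 \right)} 286 = 186 + \frac{1 + 21^{2} + 8 \cdot 21}{8 + 21} \cdot 286 = 186 + \frac{1 + 441 + 168}{29} \cdot 286 = 186 + \frac{1}{29} \cdot 610 \cdot 286 = 186 + \frac{610}{29} \cdot 286 = 186 + \frac{174460}{29} = \frac{179854}{29}$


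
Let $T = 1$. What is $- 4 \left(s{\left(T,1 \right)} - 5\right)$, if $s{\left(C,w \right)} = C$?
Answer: $16$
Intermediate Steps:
$- 4 \left(s{\left(T,1 \right)} - 5\right) = - 4 \left(1 - 5\right) = \left(-4\right) \left(-4\right) = 16$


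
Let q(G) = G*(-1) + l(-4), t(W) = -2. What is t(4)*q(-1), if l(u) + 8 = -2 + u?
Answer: 26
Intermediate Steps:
l(u) = -10 + u (l(u) = -8 + (-2 + u) = -10 + u)
q(G) = -14 - G (q(G) = G*(-1) + (-10 - 4) = -G - 14 = -14 - G)
t(4)*q(-1) = -2*(-14 - 1*(-1)) = -2*(-14 + 1) = -2*(-13) = 26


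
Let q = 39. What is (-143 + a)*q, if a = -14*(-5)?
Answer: -2847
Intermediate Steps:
a = 70
(-143 + a)*q = (-143 + 70)*39 = -73*39 = -2847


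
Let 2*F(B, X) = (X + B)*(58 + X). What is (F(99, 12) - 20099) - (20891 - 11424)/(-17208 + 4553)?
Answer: -205178703/12655 ≈ -16213.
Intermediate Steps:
F(B, X) = (58 + X)*(B + X)/2 (F(B, X) = ((X + B)*(58 + X))/2 = ((B + X)*(58 + X))/2 = ((58 + X)*(B + X))/2 = (58 + X)*(B + X)/2)
(F(99, 12) - 20099) - (20891 - 11424)/(-17208 + 4553) = (((½)*12² + 29*99 + 29*12 + (½)*99*12) - 20099) - (20891 - 11424)/(-17208 + 4553) = (((½)*144 + 2871 + 348 + 594) - 20099) - 9467/(-12655) = ((72 + 2871 + 348 + 594) - 20099) - 9467*(-1)/12655 = (3885 - 20099) - 1*(-9467/12655) = -16214 + 9467/12655 = -205178703/12655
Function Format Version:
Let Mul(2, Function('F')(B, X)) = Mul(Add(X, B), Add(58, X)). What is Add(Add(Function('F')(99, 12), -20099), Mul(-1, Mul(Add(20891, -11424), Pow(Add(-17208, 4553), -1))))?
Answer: Rational(-205178703, 12655) ≈ -16213.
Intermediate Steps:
Function('F')(B, X) = Mul(Rational(1, 2), Add(58, X), Add(B, X)) (Function('F')(B, X) = Mul(Rational(1, 2), Mul(Add(X, B), Add(58, X))) = Mul(Rational(1, 2), Mul(Add(B, X), Add(58, X))) = Mul(Rational(1, 2), Mul(Add(58, X), Add(B, X))) = Mul(Rational(1, 2), Add(58, X), Add(B, X)))
Add(Add(Function('F')(99, 12), -20099), Mul(-1, Mul(Add(20891, -11424), Pow(Add(-17208, 4553), -1)))) = Add(Add(Add(Mul(Rational(1, 2), Pow(12, 2)), Mul(29, 99), Mul(29, 12), Mul(Rational(1, 2), 99, 12)), -20099), Mul(-1, Mul(Add(20891, -11424), Pow(Add(-17208, 4553), -1)))) = Add(Add(Add(Mul(Rational(1, 2), 144), 2871, 348, 594), -20099), Mul(-1, Mul(9467, Pow(-12655, -1)))) = Add(Add(Add(72, 2871, 348, 594), -20099), Mul(-1, Mul(9467, Rational(-1, 12655)))) = Add(Add(3885, -20099), Mul(-1, Rational(-9467, 12655))) = Add(-16214, Rational(9467, 12655)) = Rational(-205178703, 12655)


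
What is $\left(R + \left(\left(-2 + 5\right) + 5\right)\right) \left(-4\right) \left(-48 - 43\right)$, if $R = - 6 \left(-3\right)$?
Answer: $9464$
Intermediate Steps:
$R = 18$ ($R = \left(-1\right) \left(-18\right) = 18$)
$\left(R + \left(\left(-2 + 5\right) + 5\right)\right) \left(-4\right) \left(-48 - 43\right) = \left(18 + \left(\left(-2 + 5\right) + 5\right)\right) \left(-4\right) \left(-48 - 43\right) = \left(18 + \left(3 + 5\right)\right) \left(-4\right) \left(-91\right) = \left(18 + 8\right) \left(-4\right) \left(-91\right) = 26 \left(-4\right) \left(-91\right) = \left(-104\right) \left(-91\right) = 9464$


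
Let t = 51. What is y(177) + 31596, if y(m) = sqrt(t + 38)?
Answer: 31596 + sqrt(89) ≈ 31605.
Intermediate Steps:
y(m) = sqrt(89) (y(m) = sqrt(51 + 38) = sqrt(89))
y(177) + 31596 = sqrt(89) + 31596 = 31596 + sqrt(89)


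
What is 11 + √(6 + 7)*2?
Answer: 11 + 2*√13 ≈ 18.211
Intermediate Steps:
11 + √(6 + 7)*2 = 11 + √13*2 = 11 + 2*√13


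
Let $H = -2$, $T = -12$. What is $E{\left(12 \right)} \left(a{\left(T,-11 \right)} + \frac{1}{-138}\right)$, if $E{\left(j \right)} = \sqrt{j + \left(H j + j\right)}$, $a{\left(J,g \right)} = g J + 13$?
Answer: $0$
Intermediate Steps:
$a{\left(J,g \right)} = 13 + J g$ ($a{\left(J,g \right)} = J g + 13 = 13 + J g$)
$E{\left(j \right)} = 0$ ($E{\left(j \right)} = \sqrt{j + \left(- 2 j + j\right)} = \sqrt{j - j} = \sqrt{0} = 0$)
$E{\left(12 \right)} \left(a{\left(T,-11 \right)} + \frac{1}{-138}\right) = 0 \left(\left(13 - -132\right) + \frac{1}{-138}\right) = 0 \left(\left(13 + 132\right) - \frac{1}{138}\right) = 0 \left(145 - \frac{1}{138}\right) = 0 \cdot \frac{20009}{138} = 0$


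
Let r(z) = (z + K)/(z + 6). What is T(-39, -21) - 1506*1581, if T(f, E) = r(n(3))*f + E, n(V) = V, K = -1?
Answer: -7143047/3 ≈ -2.3810e+6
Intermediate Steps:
r(z) = (-1 + z)/(6 + z) (r(z) = (z - 1)/(z + 6) = (-1 + z)/(6 + z))
T(f, E) = E + 2*f/9 (T(f, E) = ((-1 + 3)/(6 + 3))*f + E = (2/9)*f + E = ((1/9)*2)*f + E = 2*f/9 + E = E + 2*f/9)
T(-39, -21) - 1506*1581 = (-21 + (2/9)*(-39)) - 1506*1581 = (-21 - 26/3) - 2380986 = -89/3 - 2380986 = -7143047/3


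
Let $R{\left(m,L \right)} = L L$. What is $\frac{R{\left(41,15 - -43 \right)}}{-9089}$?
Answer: $- \frac{3364}{9089} \approx -0.37012$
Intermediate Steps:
$R{\left(m,L \right)} = L^{2}$
$\frac{R{\left(41,15 - -43 \right)}}{-9089} = \frac{\left(15 - -43\right)^{2}}{-9089} = \left(15 + 43\right)^{2} \left(- \frac{1}{9089}\right) = 58^{2} \left(- \frac{1}{9089}\right) = 3364 \left(- \frac{1}{9089}\right) = - \frac{3364}{9089}$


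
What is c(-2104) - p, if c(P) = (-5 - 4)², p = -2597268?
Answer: 2597349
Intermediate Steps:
c(P) = 81 (c(P) = (-9)² = 81)
c(-2104) - p = 81 - 1*(-2597268) = 81 + 2597268 = 2597349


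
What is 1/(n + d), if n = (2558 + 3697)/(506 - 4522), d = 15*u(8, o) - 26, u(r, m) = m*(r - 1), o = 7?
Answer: 4016/2841089 ≈ 0.0014135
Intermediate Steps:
u(r, m) = m*(-1 + r)
d = 709 (d = 15*(7*(-1 + 8)) - 26 = 15*(7*7) - 26 = 15*49 - 26 = 735 - 26 = 709)
n = -6255/4016 (n = 6255/(-4016) = 6255*(-1/4016) = -6255/4016 ≈ -1.5575)
1/(n + d) = 1/(-6255/4016 + 709) = 1/(2841089/4016) = 4016/2841089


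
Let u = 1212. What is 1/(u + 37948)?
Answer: 1/39160 ≈ 2.5536e-5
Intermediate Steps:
1/(u + 37948) = 1/(1212 + 37948) = 1/39160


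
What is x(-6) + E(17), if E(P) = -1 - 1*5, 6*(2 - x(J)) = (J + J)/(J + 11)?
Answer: -18/5 ≈ -3.6000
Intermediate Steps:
x(J) = 2 - J/(3*(11 + J)) (x(J) = 2 - (J + J)/(6*(J + 11)) = 2 - 2*J/(6*(11 + J)) = 2 - J/(3*(11 + J)))
E(P) = -6 (E(P) = -1 - 5 = -6)
x(-6) + E(17) = (66 + 5*(-6))/(3*(11 - 6)) - 6 = (⅓)*(66 - 30)/5 - 6 = (⅓)*(⅕)*36 - 6 = 12/5 - 6 = -18/5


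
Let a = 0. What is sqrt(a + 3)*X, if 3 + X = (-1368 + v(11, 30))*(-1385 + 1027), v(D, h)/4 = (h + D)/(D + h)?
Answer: 488309*sqrt(3) ≈ 8.4578e+5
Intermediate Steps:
v(D, h) = 4 (v(D, h) = 4*((h + D)/(D + h)) = 4*((D + h)/(D + h)) = 4*1 = 4)
X = 488309 (X = -3 + (-1368 + 4)*(-1385 + 1027) = -3 - 1364*(-358) = -3 + 488312 = 488309)
sqrt(a + 3)*X = sqrt(0 + 3)*488309 = sqrt(3)*488309 = 488309*sqrt(3)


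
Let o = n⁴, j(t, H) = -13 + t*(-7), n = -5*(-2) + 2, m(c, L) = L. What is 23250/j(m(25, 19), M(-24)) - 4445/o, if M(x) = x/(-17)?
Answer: -241380485/1513728 ≈ -159.46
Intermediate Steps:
M(x) = -x/17 (M(x) = x*(-1/17) = -x/17)
n = 12 (n = 10 + 2 = 12)
j(t, H) = -13 - 7*t
o = 20736 (o = 12⁴ = 20736)
23250/j(m(25, 19), M(-24)) - 4445/o = 23250/(-13 - 7*19) - 4445/20736 = 23250/(-13 - 133) - 4445*1/20736 = 23250/(-146) - 4445/20736 = 23250*(-1/146) - 4445/20736 = -11625/73 - 4445/20736 = -241380485/1513728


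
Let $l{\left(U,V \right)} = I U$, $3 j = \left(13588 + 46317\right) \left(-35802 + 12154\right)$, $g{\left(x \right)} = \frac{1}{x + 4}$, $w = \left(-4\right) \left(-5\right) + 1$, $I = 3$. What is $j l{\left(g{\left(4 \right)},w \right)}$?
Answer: $-177079180$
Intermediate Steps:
$w = 21$ ($w = 20 + 1 = 21$)
$g{\left(x \right)} = \frac{1}{4 + x}$
$j = - \frac{1416633440}{3}$ ($j = \frac{\left(13588 + 46317\right) \left(-35802 + 12154\right)}{3} = \frac{59905 \left(-23648\right)}{3} = \frac{1}{3} \left(-1416633440\right) = - \frac{1416633440}{3} \approx -4.7221 \cdot 10^{8}$)
$l{\left(U,V \right)} = 3 U$
$j l{\left(g{\left(4 \right)},w \right)} = - \frac{1416633440 \frac{3}{4 + 4}}{3} = - \frac{1416633440 \cdot \frac{3}{8}}{3} = - \frac{1416633440 \cdot 3 \cdot \frac{1}{8}}{3} = \left(- \frac{1416633440}{3}\right) \frac{3}{8} = -177079180$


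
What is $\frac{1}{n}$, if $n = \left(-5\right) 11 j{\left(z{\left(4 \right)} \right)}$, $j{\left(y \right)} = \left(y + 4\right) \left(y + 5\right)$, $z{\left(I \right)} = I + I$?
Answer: $- \frac{1}{8580} \approx -0.00011655$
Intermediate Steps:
$z{\left(I \right)} = 2 I$
$j{\left(y \right)} = \left(4 + y\right) \left(5 + y\right)$
$n = -8580$ ($n = \left(-5\right) 11 \left(20 + \left(2 \cdot 4\right)^{2} + 9 \cdot 2 \cdot 4\right) = - 55 \left(20 + 8^{2} + 9 \cdot 8\right) = - 55 \left(20 + 64 + 72\right) = \left(-55\right) 156 = -8580$)
$\frac{1}{n} = \frac{1}{-8580} = - \frac{1}{8580}$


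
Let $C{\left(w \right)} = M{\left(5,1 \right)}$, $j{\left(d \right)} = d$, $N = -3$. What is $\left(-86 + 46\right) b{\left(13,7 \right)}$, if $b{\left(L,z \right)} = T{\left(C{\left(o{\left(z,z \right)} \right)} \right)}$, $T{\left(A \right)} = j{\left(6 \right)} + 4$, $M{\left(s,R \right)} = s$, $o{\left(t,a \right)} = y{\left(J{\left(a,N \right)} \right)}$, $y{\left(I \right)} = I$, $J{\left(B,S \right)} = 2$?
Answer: $-400$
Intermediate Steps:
$o{\left(t,a \right)} = 2$
$C{\left(w \right)} = 5$
$T{\left(A \right)} = 10$ ($T{\left(A \right)} = 6 + 4 = 10$)
$b{\left(L,z \right)} = 10$
$\left(-86 + 46\right) b{\left(13,7 \right)} = \left(-86 + 46\right) 10 = \left(-40\right) 10 = -400$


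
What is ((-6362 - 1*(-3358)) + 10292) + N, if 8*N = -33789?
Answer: 24515/8 ≈ 3064.4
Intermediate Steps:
N = -33789/8 (N = (1/8)*(-33789) = -33789/8 ≈ -4223.6)
((-6362 - 1*(-3358)) + 10292) + N = ((-6362 - 1*(-3358)) + 10292) - 33789/8 = ((-6362 + 3358) + 10292) - 33789/8 = (-3004 + 10292) - 33789/8 = 7288 - 33789/8 = 24515/8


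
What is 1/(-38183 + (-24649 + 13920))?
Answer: -1/48912 ≈ -2.0445e-5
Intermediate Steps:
1/(-38183 + (-24649 + 13920)) = 1/(-38183 - 10729) = 1/(-48912) = -1/48912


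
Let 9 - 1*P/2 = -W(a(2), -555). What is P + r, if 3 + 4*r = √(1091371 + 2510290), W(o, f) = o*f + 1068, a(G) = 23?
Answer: -93507/4 + √3601661/4 ≈ -22902.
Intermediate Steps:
W(o, f) = 1068 + f*o (W(o, f) = f*o + 1068 = 1068 + f*o)
P = -23376 (P = 18 - (-2)*(1068 - 555*23) = 18 - (-2)*(1068 - 12765) = 18 - (-2)*(-11697) = 18 - 2*11697 = 18 - 23394 = -23376)
r = -¾ + √3601661/4 (r = -¾ + √(1091371 + 2510290)/4 = -¾ + √3601661/4 ≈ 473.70)
P + r = -23376 + (-¾ + √3601661/4) = -93507/4 + √3601661/4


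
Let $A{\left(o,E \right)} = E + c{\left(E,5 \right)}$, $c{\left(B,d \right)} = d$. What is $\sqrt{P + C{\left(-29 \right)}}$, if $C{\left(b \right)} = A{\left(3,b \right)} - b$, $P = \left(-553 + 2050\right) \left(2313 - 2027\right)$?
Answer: $\sqrt{428147} \approx 654.33$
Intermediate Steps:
$P = 428142$ ($P = 1497 \cdot 286 = 428142$)
$A{\left(o,E \right)} = 5 + E$ ($A{\left(o,E \right)} = E + 5 = 5 + E$)
$C{\left(b \right)} = 5$ ($C{\left(b \right)} = \left(5 + b\right) - b = 5$)
$\sqrt{P + C{\left(-29 \right)}} = \sqrt{428142 + 5} = \sqrt{428147}$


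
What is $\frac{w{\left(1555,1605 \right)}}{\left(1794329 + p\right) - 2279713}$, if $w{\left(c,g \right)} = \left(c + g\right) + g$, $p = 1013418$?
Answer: $\frac{4765}{528034} \approx 0.009024$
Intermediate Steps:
$w{\left(c,g \right)} = c + 2 g$
$\frac{w{\left(1555,1605 \right)}}{\left(1794329 + p\right) - 2279713} = \frac{1555 + 2 \cdot 1605}{\left(1794329 + 1013418\right) - 2279713} = \frac{1555 + 3210}{2807747 - 2279713} = \frac{4765}{528034}$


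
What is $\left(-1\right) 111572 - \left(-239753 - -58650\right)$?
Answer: $69531$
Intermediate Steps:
$\left(-1\right) 111572 - \left(-239753 - -58650\right) = -111572 - \left(-239753 + 58650\right) = -111572 - -181103 = -111572 + 181103 = 69531$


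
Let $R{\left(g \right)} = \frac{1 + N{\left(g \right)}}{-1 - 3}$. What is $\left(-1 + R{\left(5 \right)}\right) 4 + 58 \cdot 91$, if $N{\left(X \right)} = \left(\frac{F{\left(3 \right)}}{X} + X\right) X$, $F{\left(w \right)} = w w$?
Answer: $5239$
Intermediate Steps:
$F{\left(w \right)} = w^{2}$
$N{\left(X \right)} = X \left(X + \frac{9}{X}\right)$ ($N{\left(X \right)} = \left(\frac{3^{2}}{X} + X\right) X = \left(\frac{9}{X} + X\right) X = \left(X + \frac{9}{X}\right) X = X \left(X + \frac{9}{X}\right)$)
$R{\left(g \right)} = - \frac{5}{2} - \frac{g^{2}}{4}$ ($R{\left(g \right)} = \frac{1 + \left(9 + g^{2}\right)}{-1 - 3} = \frac{10 + g^{2}}{-4} = \left(10 + g^{2}\right) \left(- \frac{1}{4}\right) = - \frac{5}{2} - \frac{g^{2}}{4}$)
$\left(-1 + R{\left(5 \right)}\right) 4 + 58 \cdot 91 = \left(-1 - \left(\frac{5}{2} + \frac{5^{2}}{4}\right)\right) 4 + 58 \cdot 91 = \left(-1 - \frac{35}{4}\right) 4 + 5278 = \left(- \frac{39}{4}\right) 4 + 5278 = -39 + 5278 = 5239$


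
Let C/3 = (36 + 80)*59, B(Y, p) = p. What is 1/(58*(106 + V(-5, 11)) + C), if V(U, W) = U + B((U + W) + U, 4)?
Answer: 1/26622 ≈ 3.7563e-5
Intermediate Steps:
V(U, W) = 4 + U (V(U, W) = U + 4 = 4 + U)
C = 20532 (C = 3*((36 + 80)*59) = 3*(116*59) = 3*6844 = 20532)
1/(58*(106 + V(-5, 11)) + C) = 1/(58*(106 + (4 - 5)) + 20532) = 1/(58*(106 - 1) + 20532) = 1/(58*105 + 20532) = 1/(6090 + 20532) = 1/26622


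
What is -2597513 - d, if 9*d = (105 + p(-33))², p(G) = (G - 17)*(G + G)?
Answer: -3885738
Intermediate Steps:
p(G) = 2*G*(-17 + G) (p(G) = (-17 + G)*(2*G) = 2*G*(-17 + G))
d = 1288225 (d = (105 + 2*(-33)*(-17 - 33))²/9 = (105 + 2*(-33)*(-50))²/9 = (105 + 3300)²/9 = (⅑)*3405² = (⅑)*11594025 = 1288225)
-2597513 - d = -2597513 - 1*1288225 = -2597513 - 1288225 = -3885738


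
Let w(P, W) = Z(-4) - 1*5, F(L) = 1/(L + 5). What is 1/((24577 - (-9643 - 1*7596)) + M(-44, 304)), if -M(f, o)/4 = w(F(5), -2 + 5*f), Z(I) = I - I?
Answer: 1/41836 ≈ 2.3903e-5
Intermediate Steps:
Z(I) = 0
F(L) = 1/(5 + L)
w(P, W) = -5 (w(P, W) = 0 - 1*5 = 0 - 5 = -5)
M(f, o) = 20 (M(f, o) = -4*(-5) = 20)
1/((24577 - (-9643 - 1*7596)) + M(-44, 304)) = 1/((24577 - (-9643 - 1*7596)) + 20) = 1/((24577 - (-9643 - 7596)) + 20) = 1/((24577 - 1*(-17239)) + 20) = 1/((24577 + 17239) + 20) = 1/(41816 + 20) = 1/41836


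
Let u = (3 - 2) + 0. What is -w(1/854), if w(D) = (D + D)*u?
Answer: -1/427 ≈ -0.0023419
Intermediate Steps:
u = 1 (u = 1 + 0 = 1)
w(D) = 2*D (w(D) = (D + D)*1 = (2*D)*1 = 2*D)
-w(1/854) = -2/854 = -1*1/427 = -1/427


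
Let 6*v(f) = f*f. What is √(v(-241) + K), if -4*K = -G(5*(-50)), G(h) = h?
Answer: √86559/3 ≈ 98.070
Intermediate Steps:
v(f) = f²/6 (v(f) = (f*f)/6 = f²/6)
K = -125/2 (K = -(-1)*5*(-50)/4 = -(-1)*(-250)/4 = -¼*250 = -125/2 ≈ -62.500)
√(v(-241) + K) = √((⅙)*(-241)² - 125/2) = √((⅙)*58081 - 125/2) = √(58081/6 - 125/2) = √(28853/3) = √86559/3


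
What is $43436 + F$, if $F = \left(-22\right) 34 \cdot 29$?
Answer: $21744$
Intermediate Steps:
$F = -21692$ ($F = \left(-748\right) 29 = -21692$)
$43436 + F = 43436 - 21692 = 21744$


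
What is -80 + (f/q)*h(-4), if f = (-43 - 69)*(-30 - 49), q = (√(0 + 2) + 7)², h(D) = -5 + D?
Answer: -4237952/2209 + 1114848*√2/2209 ≈ -1204.8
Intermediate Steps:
q = (7 + √2)² (q = (√2 + 7)² = (7 + √2)² ≈ 70.799)
f = 8848 (f = -112*(-79) = 8848)
-80 + (f/q)*h(-4) = -80 + (8848/((7 + √2)²))*(-5 - 4) = -80 + (8848/(7 + √2)²)*(-9) = -80 - 79632/(7 + √2)²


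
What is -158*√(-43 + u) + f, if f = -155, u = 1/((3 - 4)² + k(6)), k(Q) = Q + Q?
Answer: -155 - 474*I*√806/13 ≈ -155.0 - 1035.1*I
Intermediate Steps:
k(Q) = 2*Q
u = 1/13 (u = 1/((3 - 4)² + 2*6) = 1/((-1)² + 12) = 1/(1 + 12) = 1/13 ≈ 0.076923)
-158*√(-43 + u) + f = -158*√(-43 + 1/13) - 155 = -474*I*√806/13 - 155 = -155 - 474*I*√806/13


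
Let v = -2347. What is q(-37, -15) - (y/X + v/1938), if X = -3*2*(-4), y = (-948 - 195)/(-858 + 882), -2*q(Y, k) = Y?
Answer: 1345463/62016 ≈ 21.695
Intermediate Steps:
q(Y, k) = -Y/2
y = -381/8 (y = -1143/24 = -1143*1/24 = -381/8 ≈ -47.625)
X = 24 (X = -6*(-4) = 24)
q(-37, -15) - (y/X + v/1938) = -½*(-37) - (-381/8/24 - 2347/1938) = 37/2 - (-381/8*1/24 - 2347*1/1938) = 37/2 - (-127/64 - 2347/1938) = 37/2 - 1*(-198167/62016) = 37/2 + 198167/62016 = 1345463/62016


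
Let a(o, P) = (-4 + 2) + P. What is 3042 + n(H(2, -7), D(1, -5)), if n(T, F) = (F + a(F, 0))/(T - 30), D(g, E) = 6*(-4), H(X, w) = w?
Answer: 112580/37 ≈ 3042.7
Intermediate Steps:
a(o, P) = -2 + P
D(g, E) = -24
n(T, F) = (-2 + F)/(-30 + T) (n(T, F) = (F + (-2 + 0))/(T - 30) = (F - 2)/(-30 + T) = (-2 + F)/(-30 + T))
3042 + n(H(2, -7), D(1, -5)) = 3042 + (-2 - 24)/(-30 - 7) = 3042 - 26/(-37) = 3042 - 1/37*(-26) = 3042 + 26/37 = 112580/37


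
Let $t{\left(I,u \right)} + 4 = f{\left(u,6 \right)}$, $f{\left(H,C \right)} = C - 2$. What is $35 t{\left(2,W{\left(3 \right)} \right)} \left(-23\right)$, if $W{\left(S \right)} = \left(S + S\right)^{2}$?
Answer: $0$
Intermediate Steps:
$W{\left(S \right)} = 4 S^{2}$ ($W{\left(S \right)} = \left(2 S\right)^{2} = 4 S^{2}$)
$f{\left(H,C \right)} = -2 + C$ ($f{\left(H,C \right)} = C - 2 = -2 + C$)
$t{\left(I,u \right)} = 0$ ($t{\left(I,u \right)} = -4 + \left(-2 + 6\right) = -4 + 4 = 0$)
$35 t{\left(2,W{\left(3 \right)} \right)} \left(-23\right) = 35 \cdot 0 \left(-23\right) = 0 \left(-23\right) = 0$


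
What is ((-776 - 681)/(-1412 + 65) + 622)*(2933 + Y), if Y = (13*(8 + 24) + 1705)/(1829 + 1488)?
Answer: 8167041684662/4467999 ≈ 1.8279e+6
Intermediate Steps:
Y = 2121/3317 (Y = (13*32 + 1705)/3317 = (416 + 1705)*(1/3317) = 2121*(1/3317) = 2121/3317 ≈ 0.63943)
((-776 - 681)/(-1412 + 65) + 622)*(2933 + Y) = ((-776 - 681)/(-1412 + 65) + 622)*(2933 + 2121/3317) = (-1457/(-1347) + 622)*(9730882/3317) = (-1457*(-1/1347) + 622)*(9730882/3317) = (1457/1347 + 622)*(9730882/3317) = (839291/1347)*(9730882/3317) = 8167041684662/4467999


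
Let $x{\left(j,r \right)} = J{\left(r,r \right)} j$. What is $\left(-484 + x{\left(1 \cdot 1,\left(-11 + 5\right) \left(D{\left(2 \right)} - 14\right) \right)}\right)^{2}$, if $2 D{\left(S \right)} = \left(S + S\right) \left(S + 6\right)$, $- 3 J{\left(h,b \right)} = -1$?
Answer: $\frac{2105401}{9} \approx 2.3393 \cdot 10^{5}$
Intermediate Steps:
$J{\left(h,b \right)} = \frac{1}{3}$ ($J{\left(h,b \right)} = \left(- \frac{1}{3}\right) \left(-1\right) = \frac{1}{3}$)
$D{\left(S \right)} = S \left(6 + S\right)$ ($D{\left(S \right)} = \frac{\left(S + S\right) \left(S + 6\right)}{2} = \frac{2 S \left(6 + S\right)}{2} = S \left(6 + S\right)$)
$x{\left(j,r \right)} = \frac{j}{3}$
$\left(-484 + x{\left(1 \cdot 1,\left(-11 + 5\right) \left(D{\left(2 \right)} - 14\right) \right)}\right)^{2} = \left(-484 + \frac{1 \cdot 1}{3}\right)^{2} = \left(-484 + \frac{1}{3} \cdot 1\right)^{2} = \left(-484 + \frac{1}{3}\right)^{2} = \left(- \frac{1451}{3}\right)^{2} = \frac{2105401}{9}$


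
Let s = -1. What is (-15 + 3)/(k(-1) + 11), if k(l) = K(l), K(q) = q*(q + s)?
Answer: -12/13 ≈ -0.92308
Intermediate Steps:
K(q) = q*(-1 + q) (K(q) = q*(q - 1) = q*(-1 + q))
k(l) = l*(-1 + l)
(-15 + 3)/(k(-1) + 11) = (-15 + 3)/(-(-1 - 1) + 11) = -12/(-1*(-2) + 11) = -12/(2 + 11) = -12/13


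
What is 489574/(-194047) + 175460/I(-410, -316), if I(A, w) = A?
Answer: -3424821196/7955927 ≈ -430.47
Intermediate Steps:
489574/(-194047) + 175460/I(-410, -316) = 489574/(-194047) + 175460/(-410) = 489574*(-1/194047) + 175460*(-1/410) = -489574/194047 - 17546/41 = -3424821196/7955927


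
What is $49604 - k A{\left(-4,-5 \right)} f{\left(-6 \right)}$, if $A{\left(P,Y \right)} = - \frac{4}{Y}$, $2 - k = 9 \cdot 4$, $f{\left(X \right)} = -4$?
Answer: $\frac{247476}{5} \approx 49495.0$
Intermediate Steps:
$k = -34$ ($k = 2 - 9 \cdot 4 = 2 - 36 = -34$)
$49604 - k A{\left(-4,-5 \right)} f{\left(-6 \right)} = 49604 - - 34 \left(- \frac{4}{-5}\right) \left(-4\right) = 49604 - - 34 \left(\left(-4\right) \left(- \frac{1}{5}\right)\right) \left(-4\right) = 49604 - \left(-34\right) \frac{4}{5} \left(-4\right) = 49604 - \left(- \frac{136}{5}\right) \left(-4\right) = 49604 - \frac{544}{5} = \frac{247476}{5}$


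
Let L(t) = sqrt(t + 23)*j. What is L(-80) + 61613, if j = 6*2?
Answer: 61613 + 12*I*sqrt(57) ≈ 61613.0 + 90.598*I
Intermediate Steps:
j = 12
L(t) = 12*sqrt(23 + t) (L(t) = sqrt(t + 23)*12 = sqrt(23 + t)*12 = 12*sqrt(23 + t))
L(-80) + 61613 = 12*sqrt(23 - 80) + 61613 = 12*sqrt(-57) + 61613 = 12*(I*sqrt(57)) + 61613 = 12*I*sqrt(57) + 61613 = 61613 + 12*I*sqrt(57)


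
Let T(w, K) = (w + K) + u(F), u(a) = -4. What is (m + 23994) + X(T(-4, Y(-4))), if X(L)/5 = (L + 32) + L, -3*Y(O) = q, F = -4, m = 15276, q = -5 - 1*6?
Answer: 118160/3 ≈ 39387.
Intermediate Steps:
q = -11 (q = -5 - 6 = -11)
Y(O) = 11/3 (Y(O) = -⅓*(-11) = 11/3)
T(w, K) = -4 + K + w (T(w, K) = (w + K) - 4 = (K + w) - 4 = -4 + K + w)
X(L) = 160 + 10*L (X(L) = 5*((L + 32) + L) = 5*((32 + L) + L) = 5*(32 + 2*L) = 160 + 10*L)
(m + 23994) + X(T(-4, Y(-4))) = (15276 + 23994) + (160 + 10*(-4 + 11/3 - 4)) = 39270 + (160 + 10*(-13/3)) = 39270 + (160 - 130/3) = 39270 + 350/3 = 118160/3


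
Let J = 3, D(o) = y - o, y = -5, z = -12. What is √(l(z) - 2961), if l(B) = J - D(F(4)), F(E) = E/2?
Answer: I*√2951 ≈ 54.323*I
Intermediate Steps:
F(E) = E/2 (F(E) = E*(½) = E/2)
D(o) = -5 - o
l(B) = 10 (l(B) = 3 - (-5 - 4/2) = 3 - (-5 - 1*2) = 3 - (-5 - 2) = 3 - 1*(-7) = 3 + 7 = 10)
√(l(z) - 2961) = √(10 - 2961) = √(-2951) = I*√2951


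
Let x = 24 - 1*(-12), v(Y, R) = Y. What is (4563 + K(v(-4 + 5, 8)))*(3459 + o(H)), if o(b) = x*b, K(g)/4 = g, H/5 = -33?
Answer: -11330727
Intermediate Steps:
H = -165 (H = 5*(-33) = -165)
K(g) = 4*g
x = 36 (x = 24 + 12 = 36)
o(b) = 36*b
(4563 + K(v(-4 + 5, 8)))*(3459 + o(H)) = (4563 + 4*(-4 + 5))*(3459 + 36*(-165)) = (4563 + 4*1)*(3459 - 5940) = (4563 + 4)*(-2481) = 4567*(-2481) = -11330727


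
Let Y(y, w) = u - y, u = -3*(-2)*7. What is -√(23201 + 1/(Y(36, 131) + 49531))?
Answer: -3*√6325918591634/49537 ≈ -152.32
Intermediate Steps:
u = 42 (u = 6*7 = 42)
Y(y, w) = 42 - y
-√(23201 + 1/(Y(36, 131) + 49531)) = -√(23201 + 1/((42 - 1*36) + 49531)) = -√(23201 + 1/((42 - 36) + 49531)) = -√(23201 + 1/(6 + 49531)) = -√(23201 + 1/49537) = -√(1149307938/49537) = -3*√6325918591634/49537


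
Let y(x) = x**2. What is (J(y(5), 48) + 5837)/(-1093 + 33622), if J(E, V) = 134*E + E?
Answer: 1316/4647 ≈ 0.28319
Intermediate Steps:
J(E, V) = 135*E
(J(y(5), 48) + 5837)/(-1093 + 33622) = (135*5**2 + 5837)/(-1093 + 33622) = (135*25 + 5837)/32529 = (3375 + 5837)*(1/32529) = 9212*(1/32529) = 1316/4647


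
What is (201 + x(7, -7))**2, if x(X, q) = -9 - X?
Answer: 34225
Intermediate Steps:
(201 + x(7, -7))**2 = (201 + (-9 - 1*7))**2 = (201 + (-9 - 7))**2 = (201 - 16)**2 = 185**2 = 34225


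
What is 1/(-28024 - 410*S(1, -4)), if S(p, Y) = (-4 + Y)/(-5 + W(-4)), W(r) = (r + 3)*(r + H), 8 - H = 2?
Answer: -7/199448 ≈ -3.5097e-5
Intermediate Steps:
H = 6 (H = 8 - 1*2 = 8 - 2 = 6)
W(r) = (3 + r)*(6 + r) (W(r) = (r + 3)*(r + 6) = (3 + r)*(6 + r))
S(p, Y) = 4/7 - Y/7 (S(p, Y) = (-4 + Y)/(-5 + (18 + (-4)² + 9*(-4))) = (-4 + Y)/(-5 + (18 + 16 - 36)) = (-4 + Y)/(-5 - 2) = (-4 + Y)/(-7) = (-4 + Y)*(-⅐) = 4/7 - Y/7)
1/(-28024 - 410*S(1, -4)) = 1/(-28024 - 410*(4/7 - ⅐*(-4))) = 1/(-28024 - 410*(4/7 + 4/7)) = 1/(-28024 - 410*8/7) = 1/(-28024 - 3280/7) = 1/(-199448/7) = -7/199448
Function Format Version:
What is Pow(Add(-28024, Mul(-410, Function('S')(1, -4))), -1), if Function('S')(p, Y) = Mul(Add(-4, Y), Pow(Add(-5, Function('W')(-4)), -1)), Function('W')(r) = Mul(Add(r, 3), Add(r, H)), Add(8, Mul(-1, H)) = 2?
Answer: Rational(-7, 199448) ≈ -3.5097e-5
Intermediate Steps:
H = 6 (H = Add(8, Mul(-1, 2)) = Add(8, -2) = 6)
Function('W')(r) = Mul(Add(3, r), Add(6, r)) (Function('W')(r) = Mul(Add(r, 3), Add(r, 6)) = Mul(Add(3, r), Add(6, r)))
Function('S')(p, Y) = Add(Rational(4, 7), Mul(Rational(-1, 7), Y)) (Function('S')(p, Y) = Mul(Add(-4, Y), Pow(Add(-5, Add(18, Pow(-4, 2), Mul(9, -4))), -1)) = Mul(Add(-4, Y), Pow(Add(-5, Add(18, 16, -36)), -1)) = Mul(Add(-4, Y), Pow(Add(-5, -2), -1)) = Mul(Add(-4, Y), Pow(-7, -1)) = Mul(Add(-4, Y), Rational(-1, 7)) = Add(Rational(4, 7), Mul(Rational(-1, 7), Y)))
Pow(Add(-28024, Mul(-410, Function('S')(1, -4))), -1) = Pow(Add(-28024, Mul(-410, Add(Rational(4, 7), Mul(Rational(-1, 7), -4)))), -1) = Pow(Add(-28024, Mul(-410, Add(Rational(4, 7), Rational(4, 7)))), -1) = Pow(Add(-28024, Mul(-410, Rational(8, 7))), -1) = Pow(Add(-28024, Rational(-3280, 7)), -1) = Pow(Rational(-199448, 7), -1) = Rational(-7, 199448)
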